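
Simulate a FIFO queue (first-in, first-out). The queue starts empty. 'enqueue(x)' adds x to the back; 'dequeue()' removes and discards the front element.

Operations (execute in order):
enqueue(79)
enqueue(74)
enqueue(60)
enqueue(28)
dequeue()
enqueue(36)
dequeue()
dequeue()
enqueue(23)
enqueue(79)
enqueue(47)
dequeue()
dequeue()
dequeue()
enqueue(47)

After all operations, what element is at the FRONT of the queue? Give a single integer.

Answer: 79

Derivation:
enqueue(79): queue = [79]
enqueue(74): queue = [79, 74]
enqueue(60): queue = [79, 74, 60]
enqueue(28): queue = [79, 74, 60, 28]
dequeue(): queue = [74, 60, 28]
enqueue(36): queue = [74, 60, 28, 36]
dequeue(): queue = [60, 28, 36]
dequeue(): queue = [28, 36]
enqueue(23): queue = [28, 36, 23]
enqueue(79): queue = [28, 36, 23, 79]
enqueue(47): queue = [28, 36, 23, 79, 47]
dequeue(): queue = [36, 23, 79, 47]
dequeue(): queue = [23, 79, 47]
dequeue(): queue = [79, 47]
enqueue(47): queue = [79, 47, 47]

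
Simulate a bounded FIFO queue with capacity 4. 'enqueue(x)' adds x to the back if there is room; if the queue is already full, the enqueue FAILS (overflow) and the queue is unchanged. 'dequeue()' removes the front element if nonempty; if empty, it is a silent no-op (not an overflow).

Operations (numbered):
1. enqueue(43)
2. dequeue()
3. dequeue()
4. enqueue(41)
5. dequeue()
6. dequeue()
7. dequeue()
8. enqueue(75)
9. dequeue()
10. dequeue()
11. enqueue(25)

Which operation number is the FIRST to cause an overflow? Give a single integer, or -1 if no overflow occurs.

1. enqueue(43): size=1
2. dequeue(): size=0
3. dequeue(): empty, no-op, size=0
4. enqueue(41): size=1
5. dequeue(): size=0
6. dequeue(): empty, no-op, size=0
7. dequeue(): empty, no-op, size=0
8. enqueue(75): size=1
9. dequeue(): size=0
10. dequeue(): empty, no-op, size=0
11. enqueue(25): size=1

Answer: -1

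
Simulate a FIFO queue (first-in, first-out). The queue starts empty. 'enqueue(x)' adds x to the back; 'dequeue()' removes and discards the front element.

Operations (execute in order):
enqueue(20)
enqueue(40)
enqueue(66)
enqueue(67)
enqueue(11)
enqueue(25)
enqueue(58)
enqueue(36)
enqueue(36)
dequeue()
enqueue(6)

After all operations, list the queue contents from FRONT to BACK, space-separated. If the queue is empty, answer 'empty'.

enqueue(20): [20]
enqueue(40): [20, 40]
enqueue(66): [20, 40, 66]
enqueue(67): [20, 40, 66, 67]
enqueue(11): [20, 40, 66, 67, 11]
enqueue(25): [20, 40, 66, 67, 11, 25]
enqueue(58): [20, 40, 66, 67, 11, 25, 58]
enqueue(36): [20, 40, 66, 67, 11, 25, 58, 36]
enqueue(36): [20, 40, 66, 67, 11, 25, 58, 36, 36]
dequeue(): [40, 66, 67, 11, 25, 58, 36, 36]
enqueue(6): [40, 66, 67, 11, 25, 58, 36, 36, 6]

Answer: 40 66 67 11 25 58 36 36 6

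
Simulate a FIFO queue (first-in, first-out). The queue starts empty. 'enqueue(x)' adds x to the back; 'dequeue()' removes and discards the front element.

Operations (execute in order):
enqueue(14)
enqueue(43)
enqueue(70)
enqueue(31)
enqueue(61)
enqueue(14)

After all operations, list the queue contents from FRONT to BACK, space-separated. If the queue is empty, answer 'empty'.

Answer: 14 43 70 31 61 14

Derivation:
enqueue(14): [14]
enqueue(43): [14, 43]
enqueue(70): [14, 43, 70]
enqueue(31): [14, 43, 70, 31]
enqueue(61): [14, 43, 70, 31, 61]
enqueue(14): [14, 43, 70, 31, 61, 14]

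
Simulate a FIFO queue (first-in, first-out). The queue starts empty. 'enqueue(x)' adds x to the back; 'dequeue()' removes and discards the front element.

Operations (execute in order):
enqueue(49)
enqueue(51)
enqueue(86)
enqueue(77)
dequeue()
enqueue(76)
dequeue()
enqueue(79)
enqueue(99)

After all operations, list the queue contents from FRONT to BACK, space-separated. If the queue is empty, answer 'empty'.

Answer: 86 77 76 79 99

Derivation:
enqueue(49): [49]
enqueue(51): [49, 51]
enqueue(86): [49, 51, 86]
enqueue(77): [49, 51, 86, 77]
dequeue(): [51, 86, 77]
enqueue(76): [51, 86, 77, 76]
dequeue(): [86, 77, 76]
enqueue(79): [86, 77, 76, 79]
enqueue(99): [86, 77, 76, 79, 99]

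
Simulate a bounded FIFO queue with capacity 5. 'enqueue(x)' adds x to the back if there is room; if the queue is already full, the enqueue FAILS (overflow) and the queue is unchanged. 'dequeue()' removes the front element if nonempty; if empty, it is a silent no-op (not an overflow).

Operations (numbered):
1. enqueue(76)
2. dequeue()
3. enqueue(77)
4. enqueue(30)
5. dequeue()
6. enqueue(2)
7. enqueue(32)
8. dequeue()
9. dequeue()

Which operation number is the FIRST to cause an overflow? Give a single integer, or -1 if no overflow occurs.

1. enqueue(76): size=1
2. dequeue(): size=0
3. enqueue(77): size=1
4. enqueue(30): size=2
5. dequeue(): size=1
6. enqueue(2): size=2
7. enqueue(32): size=3
8. dequeue(): size=2
9. dequeue(): size=1

Answer: -1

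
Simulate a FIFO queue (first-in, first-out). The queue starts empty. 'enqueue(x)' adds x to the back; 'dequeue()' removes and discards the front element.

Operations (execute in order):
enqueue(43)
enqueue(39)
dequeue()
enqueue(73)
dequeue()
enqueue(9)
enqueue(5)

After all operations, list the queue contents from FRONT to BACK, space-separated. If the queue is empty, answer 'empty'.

enqueue(43): [43]
enqueue(39): [43, 39]
dequeue(): [39]
enqueue(73): [39, 73]
dequeue(): [73]
enqueue(9): [73, 9]
enqueue(5): [73, 9, 5]

Answer: 73 9 5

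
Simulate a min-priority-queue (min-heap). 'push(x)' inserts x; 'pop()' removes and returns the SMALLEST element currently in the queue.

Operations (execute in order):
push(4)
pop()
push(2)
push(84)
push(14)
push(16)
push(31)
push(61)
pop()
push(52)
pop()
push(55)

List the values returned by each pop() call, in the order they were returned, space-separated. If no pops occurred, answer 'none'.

Answer: 4 2 14

Derivation:
push(4): heap contents = [4]
pop() → 4: heap contents = []
push(2): heap contents = [2]
push(84): heap contents = [2, 84]
push(14): heap contents = [2, 14, 84]
push(16): heap contents = [2, 14, 16, 84]
push(31): heap contents = [2, 14, 16, 31, 84]
push(61): heap contents = [2, 14, 16, 31, 61, 84]
pop() → 2: heap contents = [14, 16, 31, 61, 84]
push(52): heap contents = [14, 16, 31, 52, 61, 84]
pop() → 14: heap contents = [16, 31, 52, 61, 84]
push(55): heap contents = [16, 31, 52, 55, 61, 84]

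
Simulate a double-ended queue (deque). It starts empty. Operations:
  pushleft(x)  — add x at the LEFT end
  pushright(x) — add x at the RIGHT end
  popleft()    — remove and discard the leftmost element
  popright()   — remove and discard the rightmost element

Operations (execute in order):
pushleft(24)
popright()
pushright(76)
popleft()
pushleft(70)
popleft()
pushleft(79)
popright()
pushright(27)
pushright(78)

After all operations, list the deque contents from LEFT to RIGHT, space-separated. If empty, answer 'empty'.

Answer: 27 78

Derivation:
pushleft(24): [24]
popright(): []
pushright(76): [76]
popleft(): []
pushleft(70): [70]
popleft(): []
pushleft(79): [79]
popright(): []
pushright(27): [27]
pushright(78): [27, 78]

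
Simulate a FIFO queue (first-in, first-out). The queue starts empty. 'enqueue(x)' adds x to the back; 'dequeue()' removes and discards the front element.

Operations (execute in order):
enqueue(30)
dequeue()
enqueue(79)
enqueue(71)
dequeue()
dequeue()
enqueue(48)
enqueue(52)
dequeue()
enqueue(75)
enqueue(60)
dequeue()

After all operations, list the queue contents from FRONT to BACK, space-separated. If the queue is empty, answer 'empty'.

Answer: 75 60

Derivation:
enqueue(30): [30]
dequeue(): []
enqueue(79): [79]
enqueue(71): [79, 71]
dequeue(): [71]
dequeue(): []
enqueue(48): [48]
enqueue(52): [48, 52]
dequeue(): [52]
enqueue(75): [52, 75]
enqueue(60): [52, 75, 60]
dequeue(): [75, 60]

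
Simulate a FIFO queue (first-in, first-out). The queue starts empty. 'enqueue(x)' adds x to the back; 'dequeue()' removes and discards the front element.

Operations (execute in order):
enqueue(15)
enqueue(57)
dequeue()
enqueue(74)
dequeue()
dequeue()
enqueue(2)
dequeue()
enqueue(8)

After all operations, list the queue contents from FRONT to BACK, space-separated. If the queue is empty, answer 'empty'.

enqueue(15): [15]
enqueue(57): [15, 57]
dequeue(): [57]
enqueue(74): [57, 74]
dequeue(): [74]
dequeue(): []
enqueue(2): [2]
dequeue(): []
enqueue(8): [8]

Answer: 8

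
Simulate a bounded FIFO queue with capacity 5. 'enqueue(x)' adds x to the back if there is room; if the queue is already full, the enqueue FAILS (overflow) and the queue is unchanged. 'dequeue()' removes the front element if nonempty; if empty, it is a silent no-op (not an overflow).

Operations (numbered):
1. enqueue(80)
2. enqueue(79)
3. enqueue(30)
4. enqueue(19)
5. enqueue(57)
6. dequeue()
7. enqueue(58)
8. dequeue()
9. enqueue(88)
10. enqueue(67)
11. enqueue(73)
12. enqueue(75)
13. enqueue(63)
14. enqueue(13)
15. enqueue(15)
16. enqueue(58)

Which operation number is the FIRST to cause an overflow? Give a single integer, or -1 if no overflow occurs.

1. enqueue(80): size=1
2. enqueue(79): size=2
3. enqueue(30): size=3
4. enqueue(19): size=4
5. enqueue(57): size=5
6. dequeue(): size=4
7. enqueue(58): size=5
8. dequeue(): size=4
9. enqueue(88): size=5
10. enqueue(67): size=5=cap → OVERFLOW (fail)
11. enqueue(73): size=5=cap → OVERFLOW (fail)
12. enqueue(75): size=5=cap → OVERFLOW (fail)
13. enqueue(63): size=5=cap → OVERFLOW (fail)
14. enqueue(13): size=5=cap → OVERFLOW (fail)
15. enqueue(15): size=5=cap → OVERFLOW (fail)
16. enqueue(58): size=5=cap → OVERFLOW (fail)

Answer: 10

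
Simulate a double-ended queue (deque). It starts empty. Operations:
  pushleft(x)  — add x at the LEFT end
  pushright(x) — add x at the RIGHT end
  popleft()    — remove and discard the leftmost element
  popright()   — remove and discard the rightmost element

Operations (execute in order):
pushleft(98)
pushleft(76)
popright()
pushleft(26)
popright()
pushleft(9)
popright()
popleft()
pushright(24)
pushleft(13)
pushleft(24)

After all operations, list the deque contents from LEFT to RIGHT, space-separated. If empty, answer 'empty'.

pushleft(98): [98]
pushleft(76): [76, 98]
popright(): [76]
pushleft(26): [26, 76]
popright(): [26]
pushleft(9): [9, 26]
popright(): [9]
popleft(): []
pushright(24): [24]
pushleft(13): [13, 24]
pushleft(24): [24, 13, 24]

Answer: 24 13 24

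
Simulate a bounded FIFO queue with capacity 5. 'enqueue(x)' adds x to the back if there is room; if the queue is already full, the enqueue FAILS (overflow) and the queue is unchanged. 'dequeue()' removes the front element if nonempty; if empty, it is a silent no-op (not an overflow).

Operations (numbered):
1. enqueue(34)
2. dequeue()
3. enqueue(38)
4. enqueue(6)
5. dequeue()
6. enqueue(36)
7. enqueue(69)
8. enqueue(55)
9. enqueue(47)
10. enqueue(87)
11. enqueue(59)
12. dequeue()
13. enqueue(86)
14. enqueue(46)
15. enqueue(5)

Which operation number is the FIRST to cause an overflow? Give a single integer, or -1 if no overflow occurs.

Answer: 10

Derivation:
1. enqueue(34): size=1
2. dequeue(): size=0
3. enqueue(38): size=1
4. enqueue(6): size=2
5. dequeue(): size=1
6. enqueue(36): size=2
7. enqueue(69): size=3
8. enqueue(55): size=4
9. enqueue(47): size=5
10. enqueue(87): size=5=cap → OVERFLOW (fail)
11. enqueue(59): size=5=cap → OVERFLOW (fail)
12. dequeue(): size=4
13. enqueue(86): size=5
14. enqueue(46): size=5=cap → OVERFLOW (fail)
15. enqueue(5): size=5=cap → OVERFLOW (fail)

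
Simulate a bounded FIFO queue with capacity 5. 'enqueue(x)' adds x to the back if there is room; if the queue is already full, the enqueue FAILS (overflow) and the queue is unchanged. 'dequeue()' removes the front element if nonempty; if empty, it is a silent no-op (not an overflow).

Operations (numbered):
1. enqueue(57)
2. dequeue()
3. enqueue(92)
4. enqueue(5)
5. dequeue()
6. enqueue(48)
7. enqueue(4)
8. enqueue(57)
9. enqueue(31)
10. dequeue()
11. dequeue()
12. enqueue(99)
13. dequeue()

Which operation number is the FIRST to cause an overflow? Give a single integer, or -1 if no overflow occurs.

1. enqueue(57): size=1
2. dequeue(): size=0
3. enqueue(92): size=1
4. enqueue(5): size=2
5. dequeue(): size=1
6. enqueue(48): size=2
7. enqueue(4): size=3
8. enqueue(57): size=4
9. enqueue(31): size=5
10. dequeue(): size=4
11. dequeue(): size=3
12. enqueue(99): size=4
13. dequeue(): size=3

Answer: -1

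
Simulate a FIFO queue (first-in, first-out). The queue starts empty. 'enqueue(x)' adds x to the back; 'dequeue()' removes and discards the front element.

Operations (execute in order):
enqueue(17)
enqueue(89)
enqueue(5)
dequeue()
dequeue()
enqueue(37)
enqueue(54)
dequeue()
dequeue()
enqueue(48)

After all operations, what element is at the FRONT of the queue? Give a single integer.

enqueue(17): queue = [17]
enqueue(89): queue = [17, 89]
enqueue(5): queue = [17, 89, 5]
dequeue(): queue = [89, 5]
dequeue(): queue = [5]
enqueue(37): queue = [5, 37]
enqueue(54): queue = [5, 37, 54]
dequeue(): queue = [37, 54]
dequeue(): queue = [54]
enqueue(48): queue = [54, 48]

Answer: 54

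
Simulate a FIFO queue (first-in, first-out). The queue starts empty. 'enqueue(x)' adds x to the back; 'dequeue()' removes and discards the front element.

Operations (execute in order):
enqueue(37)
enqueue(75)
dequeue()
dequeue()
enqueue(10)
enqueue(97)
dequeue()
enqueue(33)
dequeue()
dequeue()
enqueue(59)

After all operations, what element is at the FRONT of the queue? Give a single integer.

enqueue(37): queue = [37]
enqueue(75): queue = [37, 75]
dequeue(): queue = [75]
dequeue(): queue = []
enqueue(10): queue = [10]
enqueue(97): queue = [10, 97]
dequeue(): queue = [97]
enqueue(33): queue = [97, 33]
dequeue(): queue = [33]
dequeue(): queue = []
enqueue(59): queue = [59]

Answer: 59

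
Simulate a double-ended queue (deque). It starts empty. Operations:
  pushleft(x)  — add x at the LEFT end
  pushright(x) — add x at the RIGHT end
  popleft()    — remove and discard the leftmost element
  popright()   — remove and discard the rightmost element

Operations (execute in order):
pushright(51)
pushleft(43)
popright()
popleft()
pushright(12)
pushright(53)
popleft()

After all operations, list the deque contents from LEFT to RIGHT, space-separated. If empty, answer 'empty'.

Answer: 53

Derivation:
pushright(51): [51]
pushleft(43): [43, 51]
popright(): [43]
popleft(): []
pushright(12): [12]
pushright(53): [12, 53]
popleft(): [53]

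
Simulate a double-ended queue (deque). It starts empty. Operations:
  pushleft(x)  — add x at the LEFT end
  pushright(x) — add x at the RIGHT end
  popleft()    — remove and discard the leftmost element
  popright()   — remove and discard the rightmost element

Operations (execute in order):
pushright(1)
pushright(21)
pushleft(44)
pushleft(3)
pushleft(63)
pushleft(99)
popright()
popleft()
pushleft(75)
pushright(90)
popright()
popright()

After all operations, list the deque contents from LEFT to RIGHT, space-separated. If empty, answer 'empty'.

pushright(1): [1]
pushright(21): [1, 21]
pushleft(44): [44, 1, 21]
pushleft(3): [3, 44, 1, 21]
pushleft(63): [63, 3, 44, 1, 21]
pushleft(99): [99, 63, 3, 44, 1, 21]
popright(): [99, 63, 3, 44, 1]
popleft(): [63, 3, 44, 1]
pushleft(75): [75, 63, 3, 44, 1]
pushright(90): [75, 63, 3, 44, 1, 90]
popright(): [75, 63, 3, 44, 1]
popright(): [75, 63, 3, 44]

Answer: 75 63 3 44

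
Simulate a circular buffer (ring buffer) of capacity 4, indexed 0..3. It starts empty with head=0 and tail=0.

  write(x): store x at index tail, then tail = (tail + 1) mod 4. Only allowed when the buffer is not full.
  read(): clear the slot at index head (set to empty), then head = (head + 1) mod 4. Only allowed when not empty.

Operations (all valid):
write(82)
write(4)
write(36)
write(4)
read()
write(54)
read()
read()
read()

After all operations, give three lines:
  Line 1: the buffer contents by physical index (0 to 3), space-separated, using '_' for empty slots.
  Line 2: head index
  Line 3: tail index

Answer: 54 _ _ _
0
1

Derivation:
write(82): buf=[82 _ _ _], head=0, tail=1, size=1
write(4): buf=[82 4 _ _], head=0, tail=2, size=2
write(36): buf=[82 4 36 _], head=0, tail=3, size=3
write(4): buf=[82 4 36 4], head=0, tail=0, size=4
read(): buf=[_ 4 36 4], head=1, tail=0, size=3
write(54): buf=[54 4 36 4], head=1, tail=1, size=4
read(): buf=[54 _ 36 4], head=2, tail=1, size=3
read(): buf=[54 _ _ 4], head=3, tail=1, size=2
read(): buf=[54 _ _ _], head=0, tail=1, size=1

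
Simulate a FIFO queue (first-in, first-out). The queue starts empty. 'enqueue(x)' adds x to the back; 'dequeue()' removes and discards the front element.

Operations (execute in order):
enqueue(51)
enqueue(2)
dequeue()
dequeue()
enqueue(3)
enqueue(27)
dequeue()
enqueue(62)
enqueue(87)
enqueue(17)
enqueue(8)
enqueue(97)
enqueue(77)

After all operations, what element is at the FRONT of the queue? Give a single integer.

enqueue(51): queue = [51]
enqueue(2): queue = [51, 2]
dequeue(): queue = [2]
dequeue(): queue = []
enqueue(3): queue = [3]
enqueue(27): queue = [3, 27]
dequeue(): queue = [27]
enqueue(62): queue = [27, 62]
enqueue(87): queue = [27, 62, 87]
enqueue(17): queue = [27, 62, 87, 17]
enqueue(8): queue = [27, 62, 87, 17, 8]
enqueue(97): queue = [27, 62, 87, 17, 8, 97]
enqueue(77): queue = [27, 62, 87, 17, 8, 97, 77]

Answer: 27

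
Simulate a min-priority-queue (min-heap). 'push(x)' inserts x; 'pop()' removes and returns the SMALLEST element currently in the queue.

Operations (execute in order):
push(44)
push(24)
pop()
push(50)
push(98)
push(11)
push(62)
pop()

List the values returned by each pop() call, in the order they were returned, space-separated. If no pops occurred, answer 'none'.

push(44): heap contents = [44]
push(24): heap contents = [24, 44]
pop() → 24: heap contents = [44]
push(50): heap contents = [44, 50]
push(98): heap contents = [44, 50, 98]
push(11): heap contents = [11, 44, 50, 98]
push(62): heap contents = [11, 44, 50, 62, 98]
pop() → 11: heap contents = [44, 50, 62, 98]

Answer: 24 11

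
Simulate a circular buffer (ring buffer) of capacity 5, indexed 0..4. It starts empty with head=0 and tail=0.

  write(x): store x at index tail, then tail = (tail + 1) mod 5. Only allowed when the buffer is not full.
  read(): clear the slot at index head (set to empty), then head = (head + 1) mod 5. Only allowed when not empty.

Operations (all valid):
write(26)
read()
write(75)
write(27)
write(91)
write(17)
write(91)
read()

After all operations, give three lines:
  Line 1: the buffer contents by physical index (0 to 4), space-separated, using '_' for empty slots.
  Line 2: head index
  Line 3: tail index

Answer: 91 _ 27 91 17
2
1

Derivation:
write(26): buf=[26 _ _ _ _], head=0, tail=1, size=1
read(): buf=[_ _ _ _ _], head=1, tail=1, size=0
write(75): buf=[_ 75 _ _ _], head=1, tail=2, size=1
write(27): buf=[_ 75 27 _ _], head=1, tail=3, size=2
write(91): buf=[_ 75 27 91 _], head=1, tail=4, size=3
write(17): buf=[_ 75 27 91 17], head=1, tail=0, size=4
write(91): buf=[91 75 27 91 17], head=1, tail=1, size=5
read(): buf=[91 _ 27 91 17], head=2, tail=1, size=4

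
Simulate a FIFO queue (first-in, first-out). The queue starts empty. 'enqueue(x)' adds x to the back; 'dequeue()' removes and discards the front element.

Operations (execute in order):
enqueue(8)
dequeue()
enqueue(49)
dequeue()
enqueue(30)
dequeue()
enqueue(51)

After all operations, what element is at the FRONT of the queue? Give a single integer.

Answer: 51

Derivation:
enqueue(8): queue = [8]
dequeue(): queue = []
enqueue(49): queue = [49]
dequeue(): queue = []
enqueue(30): queue = [30]
dequeue(): queue = []
enqueue(51): queue = [51]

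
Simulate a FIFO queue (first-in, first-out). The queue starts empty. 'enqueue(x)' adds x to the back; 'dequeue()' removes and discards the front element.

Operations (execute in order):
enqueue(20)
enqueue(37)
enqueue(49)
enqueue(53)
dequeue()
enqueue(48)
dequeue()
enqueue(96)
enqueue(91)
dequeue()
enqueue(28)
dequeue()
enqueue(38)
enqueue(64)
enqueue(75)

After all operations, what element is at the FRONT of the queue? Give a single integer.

enqueue(20): queue = [20]
enqueue(37): queue = [20, 37]
enqueue(49): queue = [20, 37, 49]
enqueue(53): queue = [20, 37, 49, 53]
dequeue(): queue = [37, 49, 53]
enqueue(48): queue = [37, 49, 53, 48]
dequeue(): queue = [49, 53, 48]
enqueue(96): queue = [49, 53, 48, 96]
enqueue(91): queue = [49, 53, 48, 96, 91]
dequeue(): queue = [53, 48, 96, 91]
enqueue(28): queue = [53, 48, 96, 91, 28]
dequeue(): queue = [48, 96, 91, 28]
enqueue(38): queue = [48, 96, 91, 28, 38]
enqueue(64): queue = [48, 96, 91, 28, 38, 64]
enqueue(75): queue = [48, 96, 91, 28, 38, 64, 75]

Answer: 48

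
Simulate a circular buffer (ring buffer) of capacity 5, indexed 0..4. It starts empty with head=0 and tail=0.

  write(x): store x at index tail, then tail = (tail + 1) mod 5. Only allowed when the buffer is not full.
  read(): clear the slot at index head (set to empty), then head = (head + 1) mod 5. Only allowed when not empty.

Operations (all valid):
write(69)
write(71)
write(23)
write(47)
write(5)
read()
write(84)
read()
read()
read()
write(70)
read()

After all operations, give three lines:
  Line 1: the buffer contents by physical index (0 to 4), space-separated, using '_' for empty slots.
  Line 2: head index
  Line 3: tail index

Answer: 84 70 _ _ _
0
2

Derivation:
write(69): buf=[69 _ _ _ _], head=0, tail=1, size=1
write(71): buf=[69 71 _ _ _], head=0, tail=2, size=2
write(23): buf=[69 71 23 _ _], head=0, tail=3, size=3
write(47): buf=[69 71 23 47 _], head=0, tail=4, size=4
write(5): buf=[69 71 23 47 5], head=0, tail=0, size=5
read(): buf=[_ 71 23 47 5], head=1, tail=0, size=4
write(84): buf=[84 71 23 47 5], head=1, tail=1, size=5
read(): buf=[84 _ 23 47 5], head=2, tail=1, size=4
read(): buf=[84 _ _ 47 5], head=3, tail=1, size=3
read(): buf=[84 _ _ _ 5], head=4, tail=1, size=2
write(70): buf=[84 70 _ _ 5], head=4, tail=2, size=3
read(): buf=[84 70 _ _ _], head=0, tail=2, size=2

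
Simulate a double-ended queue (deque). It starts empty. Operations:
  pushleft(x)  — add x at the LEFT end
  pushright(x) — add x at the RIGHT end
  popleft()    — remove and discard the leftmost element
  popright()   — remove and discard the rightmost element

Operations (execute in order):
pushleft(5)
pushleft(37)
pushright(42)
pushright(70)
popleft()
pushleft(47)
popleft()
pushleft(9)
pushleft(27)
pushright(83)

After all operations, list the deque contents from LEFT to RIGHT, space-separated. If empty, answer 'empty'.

Answer: 27 9 5 42 70 83

Derivation:
pushleft(5): [5]
pushleft(37): [37, 5]
pushright(42): [37, 5, 42]
pushright(70): [37, 5, 42, 70]
popleft(): [5, 42, 70]
pushleft(47): [47, 5, 42, 70]
popleft(): [5, 42, 70]
pushleft(9): [9, 5, 42, 70]
pushleft(27): [27, 9, 5, 42, 70]
pushright(83): [27, 9, 5, 42, 70, 83]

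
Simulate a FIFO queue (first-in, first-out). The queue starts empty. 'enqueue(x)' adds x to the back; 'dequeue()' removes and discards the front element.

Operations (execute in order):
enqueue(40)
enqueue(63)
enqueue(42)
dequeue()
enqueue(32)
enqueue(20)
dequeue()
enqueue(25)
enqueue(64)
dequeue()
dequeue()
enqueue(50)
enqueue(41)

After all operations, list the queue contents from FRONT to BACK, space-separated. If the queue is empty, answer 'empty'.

enqueue(40): [40]
enqueue(63): [40, 63]
enqueue(42): [40, 63, 42]
dequeue(): [63, 42]
enqueue(32): [63, 42, 32]
enqueue(20): [63, 42, 32, 20]
dequeue(): [42, 32, 20]
enqueue(25): [42, 32, 20, 25]
enqueue(64): [42, 32, 20, 25, 64]
dequeue(): [32, 20, 25, 64]
dequeue(): [20, 25, 64]
enqueue(50): [20, 25, 64, 50]
enqueue(41): [20, 25, 64, 50, 41]

Answer: 20 25 64 50 41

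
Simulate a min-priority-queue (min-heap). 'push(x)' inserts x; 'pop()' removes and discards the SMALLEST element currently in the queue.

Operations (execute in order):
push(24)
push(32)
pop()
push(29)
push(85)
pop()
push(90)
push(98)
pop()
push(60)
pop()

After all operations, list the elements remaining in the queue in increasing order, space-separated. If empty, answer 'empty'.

Answer: 85 90 98

Derivation:
push(24): heap contents = [24]
push(32): heap contents = [24, 32]
pop() → 24: heap contents = [32]
push(29): heap contents = [29, 32]
push(85): heap contents = [29, 32, 85]
pop() → 29: heap contents = [32, 85]
push(90): heap contents = [32, 85, 90]
push(98): heap contents = [32, 85, 90, 98]
pop() → 32: heap contents = [85, 90, 98]
push(60): heap contents = [60, 85, 90, 98]
pop() → 60: heap contents = [85, 90, 98]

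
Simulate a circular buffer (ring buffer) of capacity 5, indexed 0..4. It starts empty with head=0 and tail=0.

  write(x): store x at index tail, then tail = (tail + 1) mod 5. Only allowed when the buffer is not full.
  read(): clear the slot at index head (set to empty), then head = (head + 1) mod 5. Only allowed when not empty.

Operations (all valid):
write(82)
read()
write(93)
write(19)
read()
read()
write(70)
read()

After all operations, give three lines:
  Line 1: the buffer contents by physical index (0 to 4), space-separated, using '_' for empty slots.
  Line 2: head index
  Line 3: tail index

write(82): buf=[82 _ _ _ _], head=0, tail=1, size=1
read(): buf=[_ _ _ _ _], head=1, tail=1, size=0
write(93): buf=[_ 93 _ _ _], head=1, tail=2, size=1
write(19): buf=[_ 93 19 _ _], head=1, tail=3, size=2
read(): buf=[_ _ 19 _ _], head=2, tail=3, size=1
read(): buf=[_ _ _ _ _], head=3, tail=3, size=0
write(70): buf=[_ _ _ 70 _], head=3, tail=4, size=1
read(): buf=[_ _ _ _ _], head=4, tail=4, size=0

Answer: _ _ _ _ _
4
4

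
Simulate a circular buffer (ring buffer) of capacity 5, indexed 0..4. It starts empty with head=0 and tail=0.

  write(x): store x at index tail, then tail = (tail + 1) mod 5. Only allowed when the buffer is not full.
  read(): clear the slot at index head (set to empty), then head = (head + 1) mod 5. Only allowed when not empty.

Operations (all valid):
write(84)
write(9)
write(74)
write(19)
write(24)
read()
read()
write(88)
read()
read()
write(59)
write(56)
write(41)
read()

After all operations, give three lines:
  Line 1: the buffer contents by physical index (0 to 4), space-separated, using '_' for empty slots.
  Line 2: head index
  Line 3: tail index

write(84): buf=[84 _ _ _ _], head=0, tail=1, size=1
write(9): buf=[84 9 _ _ _], head=0, tail=2, size=2
write(74): buf=[84 9 74 _ _], head=0, tail=3, size=3
write(19): buf=[84 9 74 19 _], head=0, tail=4, size=4
write(24): buf=[84 9 74 19 24], head=0, tail=0, size=5
read(): buf=[_ 9 74 19 24], head=1, tail=0, size=4
read(): buf=[_ _ 74 19 24], head=2, tail=0, size=3
write(88): buf=[88 _ 74 19 24], head=2, tail=1, size=4
read(): buf=[88 _ _ 19 24], head=3, tail=1, size=3
read(): buf=[88 _ _ _ 24], head=4, tail=1, size=2
write(59): buf=[88 59 _ _ 24], head=4, tail=2, size=3
write(56): buf=[88 59 56 _ 24], head=4, tail=3, size=4
write(41): buf=[88 59 56 41 24], head=4, tail=4, size=5
read(): buf=[88 59 56 41 _], head=0, tail=4, size=4

Answer: 88 59 56 41 _
0
4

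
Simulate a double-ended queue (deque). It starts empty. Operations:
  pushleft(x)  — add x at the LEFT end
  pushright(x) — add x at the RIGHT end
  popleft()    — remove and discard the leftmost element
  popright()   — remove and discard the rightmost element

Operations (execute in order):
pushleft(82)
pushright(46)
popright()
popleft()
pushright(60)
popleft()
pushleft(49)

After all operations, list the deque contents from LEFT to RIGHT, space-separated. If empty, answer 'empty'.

pushleft(82): [82]
pushright(46): [82, 46]
popright(): [82]
popleft(): []
pushright(60): [60]
popleft(): []
pushleft(49): [49]

Answer: 49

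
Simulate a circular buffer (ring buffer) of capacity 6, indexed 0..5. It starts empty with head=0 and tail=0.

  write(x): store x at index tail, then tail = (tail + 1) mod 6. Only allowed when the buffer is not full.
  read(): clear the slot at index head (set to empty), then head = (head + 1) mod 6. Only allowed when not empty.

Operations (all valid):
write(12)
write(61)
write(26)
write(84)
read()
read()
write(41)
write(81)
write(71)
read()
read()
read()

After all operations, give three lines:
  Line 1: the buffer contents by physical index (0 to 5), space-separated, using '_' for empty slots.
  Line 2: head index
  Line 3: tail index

Answer: 71 _ _ _ _ 81
5
1

Derivation:
write(12): buf=[12 _ _ _ _ _], head=0, tail=1, size=1
write(61): buf=[12 61 _ _ _ _], head=0, tail=2, size=2
write(26): buf=[12 61 26 _ _ _], head=0, tail=3, size=3
write(84): buf=[12 61 26 84 _ _], head=0, tail=4, size=4
read(): buf=[_ 61 26 84 _ _], head=1, tail=4, size=3
read(): buf=[_ _ 26 84 _ _], head=2, tail=4, size=2
write(41): buf=[_ _ 26 84 41 _], head=2, tail=5, size=3
write(81): buf=[_ _ 26 84 41 81], head=2, tail=0, size=4
write(71): buf=[71 _ 26 84 41 81], head=2, tail=1, size=5
read(): buf=[71 _ _ 84 41 81], head=3, tail=1, size=4
read(): buf=[71 _ _ _ 41 81], head=4, tail=1, size=3
read(): buf=[71 _ _ _ _ 81], head=5, tail=1, size=2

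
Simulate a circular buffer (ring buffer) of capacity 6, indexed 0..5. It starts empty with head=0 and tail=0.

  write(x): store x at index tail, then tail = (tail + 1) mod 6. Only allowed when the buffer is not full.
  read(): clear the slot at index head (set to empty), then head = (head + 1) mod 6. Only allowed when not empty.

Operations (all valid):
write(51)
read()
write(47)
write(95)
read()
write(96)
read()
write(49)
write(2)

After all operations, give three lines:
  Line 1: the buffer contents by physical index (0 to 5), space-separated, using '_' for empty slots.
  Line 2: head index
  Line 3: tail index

Answer: _ _ _ 96 49 2
3
0

Derivation:
write(51): buf=[51 _ _ _ _ _], head=0, tail=1, size=1
read(): buf=[_ _ _ _ _ _], head=1, tail=1, size=0
write(47): buf=[_ 47 _ _ _ _], head=1, tail=2, size=1
write(95): buf=[_ 47 95 _ _ _], head=1, tail=3, size=2
read(): buf=[_ _ 95 _ _ _], head=2, tail=3, size=1
write(96): buf=[_ _ 95 96 _ _], head=2, tail=4, size=2
read(): buf=[_ _ _ 96 _ _], head=3, tail=4, size=1
write(49): buf=[_ _ _ 96 49 _], head=3, tail=5, size=2
write(2): buf=[_ _ _ 96 49 2], head=3, tail=0, size=3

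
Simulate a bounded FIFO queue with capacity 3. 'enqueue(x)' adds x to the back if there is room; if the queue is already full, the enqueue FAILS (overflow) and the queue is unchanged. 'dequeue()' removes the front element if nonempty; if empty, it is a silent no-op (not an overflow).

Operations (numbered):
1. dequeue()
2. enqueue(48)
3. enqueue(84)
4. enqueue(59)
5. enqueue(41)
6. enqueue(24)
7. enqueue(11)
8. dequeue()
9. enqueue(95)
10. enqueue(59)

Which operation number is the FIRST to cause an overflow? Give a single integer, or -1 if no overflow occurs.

1. dequeue(): empty, no-op, size=0
2. enqueue(48): size=1
3. enqueue(84): size=2
4. enqueue(59): size=3
5. enqueue(41): size=3=cap → OVERFLOW (fail)
6. enqueue(24): size=3=cap → OVERFLOW (fail)
7. enqueue(11): size=3=cap → OVERFLOW (fail)
8. dequeue(): size=2
9. enqueue(95): size=3
10. enqueue(59): size=3=cap → OVERFLOW (fail)

Answer: 5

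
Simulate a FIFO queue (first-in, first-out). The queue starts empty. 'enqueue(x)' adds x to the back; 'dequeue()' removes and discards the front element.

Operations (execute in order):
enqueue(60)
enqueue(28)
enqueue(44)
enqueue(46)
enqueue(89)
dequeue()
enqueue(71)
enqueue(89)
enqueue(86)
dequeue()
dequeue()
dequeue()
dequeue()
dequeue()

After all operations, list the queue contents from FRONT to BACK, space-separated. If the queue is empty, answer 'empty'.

Answer: 89 86

Derivation:
enqueue(60): [60]
enqueue(28): [60, 28]
enqueue(44): [60, 28, 44]
enqueue(46): [60, 28, 44, 46]
enqueue(89): [60, 28, 44, 46, 89]
dequeue(): [28, 44, 46, 89]
enqueue(71): [28, 44, 46, 89, 71]
enqueue(89): [28, 44, 46, 89, 71, 89]
enqueue(86): [28, 44, 46, 89, 71, 89, 86]
dequeue(): [44, 46, 89, 71, 89, 86]
dequeue(): [46, 89, 71, 89, 86]
dequeue(): [89, 71, 89, 86]
dequeue(): [71, 89, 86]
dequeue(): [89, 86]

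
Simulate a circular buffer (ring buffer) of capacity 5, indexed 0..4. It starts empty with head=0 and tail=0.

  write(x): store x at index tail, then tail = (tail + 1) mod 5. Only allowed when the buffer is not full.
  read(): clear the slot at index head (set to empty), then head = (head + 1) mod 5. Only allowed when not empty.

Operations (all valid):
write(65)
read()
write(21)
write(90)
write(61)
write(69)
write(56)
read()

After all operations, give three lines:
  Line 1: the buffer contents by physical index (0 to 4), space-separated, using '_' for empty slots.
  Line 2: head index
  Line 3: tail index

Answer: 56 _ 90 61 69
2
1

Derivation:
write(65): buf=[65 _ _ _ _], head=0, tail=1, size=1
read(): buf=[_ _ _ _ _], head=1, tail=1, size=0
write(21): buf=[_ 21 _ _ _], head=1, tail=2, size=1
write(90): buf=[_ 21 90 _ _], head=1, tail=3, size=2
write(61): buf=[_ 21 90 61 _], head=1, tail=4, size=3
write(69): buf=[_ 21 90 61 69], head=1, tail=0, size=4
write(56): buf=[56 21 90 61 69], head=1, tail=1, size=5
read(): buf=[56 _ 90 61 69], head=2, tail=1, size=4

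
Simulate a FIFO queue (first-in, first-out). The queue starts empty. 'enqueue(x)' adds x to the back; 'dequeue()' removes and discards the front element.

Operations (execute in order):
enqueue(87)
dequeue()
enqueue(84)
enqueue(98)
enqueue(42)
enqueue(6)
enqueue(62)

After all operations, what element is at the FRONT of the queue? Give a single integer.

Answer: 84

Derivation:
enqueue(87): queue = [87]
dequeue(): queue = []
enqueue(84): queue = [84]
enqueue(98): queue = [84, 98]
enqueue(42): queue = [84, 98, 42]
enqueue(6): queue = [84, 98, 42, 6]
enqueue(62): queue = [84, 98, 42, 6, 62]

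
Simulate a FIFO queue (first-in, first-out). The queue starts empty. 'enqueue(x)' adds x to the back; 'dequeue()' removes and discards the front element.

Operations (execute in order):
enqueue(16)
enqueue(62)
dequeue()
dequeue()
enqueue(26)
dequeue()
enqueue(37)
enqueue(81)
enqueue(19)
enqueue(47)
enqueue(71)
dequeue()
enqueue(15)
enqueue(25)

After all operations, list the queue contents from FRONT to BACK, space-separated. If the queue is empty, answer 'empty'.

enqueue(16): [16]
enqueue(62): [16, 62]
dequeue(): [62]
dequeue(): []
enqueue(26): [26]
dequeue(): []
enqueue(37): [37]
enqueue(81): [37, 81]
enqueue(19): [37, 81, 19]
enqueue(47): [37, 81, 19, 47]
enqueue(71): [37, 81, 19, 47, 71]
dequeue(): [81, 19, 47, 71]
enqueue(15): [81, 19, 47, 71, 15]
enqueue(25): [81, 19, 47, 71, 15, 25]

Answer: 81 19 47 71 15 25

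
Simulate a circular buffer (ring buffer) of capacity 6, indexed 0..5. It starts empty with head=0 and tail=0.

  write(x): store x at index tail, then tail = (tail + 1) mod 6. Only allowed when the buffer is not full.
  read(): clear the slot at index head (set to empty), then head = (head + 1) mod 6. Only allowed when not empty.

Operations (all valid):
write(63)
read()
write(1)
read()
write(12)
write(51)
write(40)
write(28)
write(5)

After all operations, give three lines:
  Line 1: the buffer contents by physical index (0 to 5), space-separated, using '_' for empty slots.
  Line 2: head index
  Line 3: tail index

Answer: 5 _ 12 51 40 28
2
1

Derivation:
write(63): buf=[63 _ _ _ _ _], head=0, tail=1, size=1
read(): buf=[_ _ _ _ _ _], head=1, tail=1, size=0
write(1): buf=[_ 1 _ _ _ _], head=1, tail=2, size=1
read(): buf=[_ _ _ _ _ _], head=2, tail=2, size=0
write(12): buf=[_ _ 12 _ _ _], head=2, tail=3, size=1
write(51): buf=[_ _ 12 51 _ _], head=2, tail=4, size=2
write(40): buf=[_ _ 12 51 40 _], head=2, tail=5, size=3
write(28): buf=[_ _ 12 51 40 28], head=2, tail=0, size=4
write(5): buf=[5 _ 12 51 40 28], head=2, tail=1, size=5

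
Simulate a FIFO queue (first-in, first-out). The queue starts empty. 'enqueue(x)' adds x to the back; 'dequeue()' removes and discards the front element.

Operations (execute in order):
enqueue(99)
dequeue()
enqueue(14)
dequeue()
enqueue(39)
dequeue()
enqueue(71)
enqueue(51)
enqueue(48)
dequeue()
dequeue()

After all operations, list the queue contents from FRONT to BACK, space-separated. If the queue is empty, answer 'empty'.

Answer: 48

Derivation:
enqueue(99): [99]
dequeue(): []
enqueue(14): [14]
dequeue(): []
enqueue(39): [39]
dequeue(): []
enqueue(71): [71]
enqueue(51): [71, 51]
enqueue(48): [71, 51, 48]
dequeue(): [51, 48]
dequeue(): [48]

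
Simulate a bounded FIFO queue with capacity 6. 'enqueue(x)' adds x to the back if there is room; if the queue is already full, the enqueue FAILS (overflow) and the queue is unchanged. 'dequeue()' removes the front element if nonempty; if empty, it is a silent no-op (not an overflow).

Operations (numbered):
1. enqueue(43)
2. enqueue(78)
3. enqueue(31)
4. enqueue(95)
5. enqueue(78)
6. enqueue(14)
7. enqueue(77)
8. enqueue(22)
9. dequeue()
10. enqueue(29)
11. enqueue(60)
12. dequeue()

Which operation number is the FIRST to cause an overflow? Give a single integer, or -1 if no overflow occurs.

Answer: 7

Derivation:
1. enqueue(43): size=1
2. enqueue(78): size=2
3. enqueue(31): size=3
4. enqueue(95): size=4
5. enqueue(78): size=5
6. enqueue(14): size=6
7. enqueue(77): size=6=cap → OVERFLOW (fail)
8. enqueue(22): size=6=cap → OVERFLOW (fail)
9. dequeue(): size=5
10. enqueue(29): size=6
11. enqueue(60): size=6=cap → OVERFLOW (fail)
12. dequeue(): size=5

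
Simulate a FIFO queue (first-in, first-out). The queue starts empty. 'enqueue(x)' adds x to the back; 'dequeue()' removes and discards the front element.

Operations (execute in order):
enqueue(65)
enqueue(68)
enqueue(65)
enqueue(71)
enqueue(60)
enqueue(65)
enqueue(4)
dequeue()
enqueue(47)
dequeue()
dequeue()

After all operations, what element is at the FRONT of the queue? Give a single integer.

enqueue(65): queue = [65]
enqueue(68): queue = [65, 68]
enqueue(65): queue = [65, 68, 65]
enqueue(71): queue = [65, 68, 65, 71]
enqueue(60): queue = [65, 68, 65, 71, 60]
enqueue(65): queue = [65, 68, 65, 71, 60, 65]
enqueue(4): queue = [65, 68, 65, 71, 60, 65, 4]
dequeue(): queue = [68, 65, 71, 60, 65, 4]
enqueue(47): queue = [68, 65, 71, 60, 65, 4, 47]
dequeue(): queue = [65, 71, 60, 65, 4, 47]
dequeue(): queue = [71, 60, 65, 4, 47]

Answer: 71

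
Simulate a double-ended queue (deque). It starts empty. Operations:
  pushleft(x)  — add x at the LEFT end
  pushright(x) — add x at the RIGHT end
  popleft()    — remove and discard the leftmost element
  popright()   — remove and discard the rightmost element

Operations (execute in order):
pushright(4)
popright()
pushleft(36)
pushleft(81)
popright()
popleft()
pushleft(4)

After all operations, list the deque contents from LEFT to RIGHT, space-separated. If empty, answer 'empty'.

pushright(4): [4]
popright(): []
pushleft(36): [36]
pushleft(81): [81, 36]
popright(): [81]
popleft(): []
pushleft(4): [4]

Answer: 4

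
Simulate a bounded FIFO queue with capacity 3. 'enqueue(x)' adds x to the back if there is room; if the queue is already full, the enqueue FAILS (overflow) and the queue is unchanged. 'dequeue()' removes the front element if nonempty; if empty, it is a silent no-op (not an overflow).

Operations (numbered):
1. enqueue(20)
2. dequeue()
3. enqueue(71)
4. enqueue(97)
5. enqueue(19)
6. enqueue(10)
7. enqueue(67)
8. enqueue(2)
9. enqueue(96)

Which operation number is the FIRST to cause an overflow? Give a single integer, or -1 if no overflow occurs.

Answer: 6

Derivation:
1. enqueue(20): size=1
2. dequeue(): size=0
3. enqueue(71): size=1
4. enqueue(97): size=2
5. enqueue(19): size=3
6. enqueue(10): size=3=cap → OVERFLOW (fail)
7. enqueue(67): size=3=cap → OVERFLOW (fail)
8. enqueue(2): size=3=cap → OVERFLOW (fail)
9. enqueue(96): size=3=cap → OVERFLOW (fail)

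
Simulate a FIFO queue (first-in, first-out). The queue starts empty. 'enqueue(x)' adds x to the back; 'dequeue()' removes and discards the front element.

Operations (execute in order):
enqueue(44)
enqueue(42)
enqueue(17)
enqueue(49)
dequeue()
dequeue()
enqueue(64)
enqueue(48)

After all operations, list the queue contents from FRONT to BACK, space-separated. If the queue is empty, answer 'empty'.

Answer: 17 49 64 48

Derivation:
enqueue(44): [44]
enqueue(42): [44, 42]
enqueue(17): [44, 42, 17]
enqueue(49): [44, 42, 17, 49]
dequeue(): [42, 17, 49]
dequeue(): [17, 49]
enqueue(64): [17, 49, 64]
enqueue(48): [17, 49, 64, 48]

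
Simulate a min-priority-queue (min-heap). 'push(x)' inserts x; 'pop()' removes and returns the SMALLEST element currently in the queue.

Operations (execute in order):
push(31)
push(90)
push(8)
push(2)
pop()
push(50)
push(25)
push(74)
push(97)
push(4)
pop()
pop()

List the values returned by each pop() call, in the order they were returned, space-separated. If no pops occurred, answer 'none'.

push(31): heap contents = [31]
push(90): heap contents = [31, 90]
push(8): heap contents = [8, 31, 90]
push(2): heap contents = [2, 8, 31, 90]
pop() → 2: heap contents = [8, 31, 90]
push(50): heap contents = [8, 31, 50, 90]
push(25): heap contents = [8, 25, 31, 50, 90]
push(74): heap contents = [8, 25, 31, 50, 74, 90]
push(97): heap contents = [8, 25, 31, 50, 74, 90, 97]
push(4): heap contents = [4, 8, 25, 31, 50, 74, 90, 97]
pop() → 4: heap contents = [8, 25, 31, 50, 74, 90, 97]
pop() → 8: heap contents = [25, 31, 50, 74, 90, 97]

Answer: 2 4 8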